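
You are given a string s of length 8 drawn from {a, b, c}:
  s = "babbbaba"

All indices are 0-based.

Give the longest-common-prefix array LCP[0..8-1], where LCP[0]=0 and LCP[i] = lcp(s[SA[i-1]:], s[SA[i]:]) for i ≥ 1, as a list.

rank | idx | suffix
   0 |   7 | a
   1 |   5 | aba
   2 |   1 | abbbaba
   3 |   6 | ba
   4 |   4 | baba
   5 |   0 | babbbaba
   6 |   3 | bbaba
   7 |   2 | bbbaba

SA = [7, 5, 1, 6, 4, 0, 3, 2]
rank  pair      lcp
   1  s[7:],s[5:]  1  'a'
   2  s[5:],s[1:]  2  'ab'
   3  s[1:],s[6:]  0  ''
   4  s[6:],s[4:]  2  'ba'
   5  s[4:],s[0:]  3  'bab'
   6  s[0:],s[3:]  1  'b'
   7  s[3:],s[2:]  2  'bb'

[0, 1, 2, 0, 2, 3, 1, 2]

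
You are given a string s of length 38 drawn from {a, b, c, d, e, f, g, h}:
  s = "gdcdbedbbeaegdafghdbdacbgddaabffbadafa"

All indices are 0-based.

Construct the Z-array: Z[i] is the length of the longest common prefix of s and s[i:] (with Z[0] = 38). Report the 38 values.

[38, 0, 0, 0, 0, 0, 0, 0, 0, 0, 0, 0, 2, 0, 0, 0, 1, 0, 0, 0, 0, 0, 0, 0, 2, 0, 0, 0, 0, 0, 0, 0, 0, 0, 0, 0, 0, 0]

Z[0]=38
i=1: fresh scan; Z[1]=0
i=2: fresh scan; Z[2]=0
i=3: fresh scan; Z[3]=0
i=4: fresh scan; Z[4]=0
i=5: fresh scan; Z[5]=0
i=6: fresh scan; Z[6]=0
i=7: fresh scan; Z[7]=0
i=8: fresh scan; Z[8]=0
i=9: fresh scan; Z[9]=0
i=10: fresh scan; Z[10]=0
i=11: fresh scan; Z[11]=0
i=12: fresh scan; Z[12]=2 scan→box=[12,14)
i=13: min(r-i=1, Z[1]=0)=0; Z[13]=0
i=14: fresh scan; Z[14]=0
i=15: fresh scan; Z[15]=0
i=16: fresh scan; Z[16]=1 scan→box=[16,17)
i=17: fresh scan; Z[17]=0
i=18: fresh scan; Z[18]=0
i=19: fresh scan; Z[19]=0
i=20: fresh scan; Z[20]=0
i=21: fresh scan; Z[21]=0
i=22: fresh scan; Z[22]=0
i=23: fresh scan; Z[23]=0
i=24: fresh scan; Z[24]=2 scan→box=[24,26)
i=25: min(r-i=1, Z[1]=0)=0; Z[25]=0
i=26: fresh scan; Z[26]=0
i=27: fresh scan; Z[27]=0
i=28: fresh scan; Z[28]=0
i=29: fresh scan; Z[29]=0
i=30: fresh scan; Z[30]=0
i=31: fresh scan; Z[31]=0
i=32: fresh scan; Z[32]=0
i=33: fresh scan; Z[33]=0
i=34: fresh scan; Z[34]=0
i=35: fresh scan; Z[35]=0
i=36: fresh scan; Z[36]=0
i=37: fresh scan; Z[37]=0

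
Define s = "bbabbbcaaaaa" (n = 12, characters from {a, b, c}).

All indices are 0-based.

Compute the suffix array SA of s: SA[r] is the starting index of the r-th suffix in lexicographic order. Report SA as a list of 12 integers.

[11, 10, 9, 8, 7, 2, 1, 0, 3, 4, 5, 6]

sorted suffixes:
  #0 SA[0]=11  'a'
  #1 SA[1]=10  'aa'
  #2 SA[2]=9  'aaa'
  #3 SA[3]=8  'aaaa'
  #4 SA[4]=7  'aaaaa'
  #5 SA[5]=2  'abbbcaaaaa'
  #6 SA[6]=1  'babbbcaaaaa'
  #7 SA[7]=0  'bbabbbcaaaaa'
  #8 SA[8]=3  'bbbcaaaaa'
  #9 SA[9]=4  'bbcaaaaa'
  #10 SA[10]=5  'bcaaaaa'
  #11 SA[11]=6  'caaaaa'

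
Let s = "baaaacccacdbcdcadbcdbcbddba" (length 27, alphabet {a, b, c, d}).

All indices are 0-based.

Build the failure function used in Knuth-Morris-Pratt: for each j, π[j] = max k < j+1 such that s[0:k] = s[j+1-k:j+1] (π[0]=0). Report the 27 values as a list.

π[0] = 0
j=1 s[j]='a': π[1]=0 (border '')
j=2 s[j]='a': π[2]=0 (border '')
j=3 s[j]='a': π[3]=0 (border '')
j=4 s[j]='a': π[4]=0 (border '')
j=5 s[j]='c': π[5]=0 (border '')
j=6 s[j]='c': π[6]=0 (border '')
j=7 s[j]='c': π[7]=0 (border '')
j=8 s[j]='a': π[8]=0 (border '')
j=9 s[j]='c': π[9]=0 (border '')
j=10 s[j]='d': π[10]=0 (border '')
j=11 s[j]='b': π[11]=1 (border 'b')
j=12 s[j]='c': k: 1→0; π[12]=0 (border '')
j=13 s[j]='d': π[13]=0 (border '')
j=14 s[j]='c': π[14]=0 (border '')
j=15 s[j]='a': π[15]=0 (border '')
j=16 s[j]='d': π[16]=0 (border '')
j=17 s[j]='b': π[17]=1 (border 'b')
j=18 s[j]='c': k: 1→0; π[18]=0 (border '')
j=19 s[j]='d': π[19]=0 (border '')
j=20 s[j]='b': π[20]=1 (border 'b')
j=21 s[j]='c': k: 1→0; π[21]=0 (border '')
j=22 s[j]='b': π[22]=1 (border 'b')
j=23 s[j]='d': k: 1→0; π[23]=0 (border '')
j=24 s[j]='d': π[24]=0 (border '')
j=25 s[j]='b': π[25]=1 (border 'b')
j=26 s[j]='a': π[26]=2 (border 'ba')

[0, 0, 0, 0, 0, 0, 0, 0, 0, 0, 0, 1, 0, 0, 0, 0, 0, 1, 0, 0, 1, 0, 1, 0, 0, 1, 2]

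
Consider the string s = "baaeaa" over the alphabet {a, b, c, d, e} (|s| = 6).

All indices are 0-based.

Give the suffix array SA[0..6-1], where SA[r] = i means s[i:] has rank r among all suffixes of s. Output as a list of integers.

[5, 4, 1, 2, 0, 3]

sorted suffixes:
  #0 SA[0]=5  'a'
  #1 SA[1]=4  'aa'
  #2 SA[2]=1  'aaeaa'
  #3 SA[3]=2  'aeaa'
  #4 SA[4]=0  'baaeaa'
  #5 SA[5]=3  'eaa'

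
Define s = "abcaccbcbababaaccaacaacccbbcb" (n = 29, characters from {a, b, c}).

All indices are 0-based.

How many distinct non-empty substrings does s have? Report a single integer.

sorted suffixes:
  #0 SA[0]=17  'aacaacccbbcb'
  #1 SA[1]=13  'aaccaacaacccbbcb'
  #2 SA[2]=20  'aacccbbcb'
  #3 SA[3]=11  'abaaccaacaacccbbcb'
  #4 SA[4]=9  'ababaaccaacaacccbbcb'
  #5 SA[5]=0  'abcaccbcbababaaccaacaacccbbcb'
  #6 SA[6]=18  'acaacccbbcb'
  #7 SA[7]=14  'accaacaacccbbcb'
  #8 SA[8]=3  'accbcbababaaccaacaacccbbcb'
  #9 SA[9]=21  'acccbbcb'
  #10 SA[10]=28  'b'
  #11 SA[11]=12  'baaccaacaacccbbcb'
  #12 SA[12]=10  'babaaccaacaacccbbcb'
  #13 SA[13]=8  'bababaaccaacaacccbbcb'
  #14 SA[14]=25  'bbcb'
  #15 SA[15]=1  'bcaccbcbababaaccaacaacccbbcb'
  #16 SA[16]=26  'bcb'
  #17 SA[17]=6  'bcbababaaccaacaacccbbcb'
  #18 SA[18]=16  'caacaacccbbcb'
  #19 SA[19]=19  'caacccbbcb'
  #20 SA[20]=2  'caccbcbababaaccaacaacccbbcb'
  #21 SA[21]=27  'cb'
  #22 SA[22]=7  'cbababaaccaacaacccbbcb'
  #23 SA[23]=24  'cbbcb'
  #24 SA[24]=5  'cbcbababaaccaacaacccbbcb'
  #25 SA[25]=15  'ccaacaacccbbcb'
  #26 SA[26]=23  'ccbbcb'
  #27 SA[27]=4  'ccbcbababaaccaacaacccbbcb'
  #28 SA[28]=22  'cccbbcb'

SA = [17, 13, 20, 11, 9, 0, 18, 14, 3, 21, 28, 12, 10, 8, 25, 1, 26, 6, 16, 19, 2, 27, 7, 24, 5, 15, 23, 4, 22]
[i] adj suffixes → lcp
  [1] 17/13 → 3 ('aac')
  [2] 13/20 → 4 ('aacc')
  [3] 20/11 → 1 ('a')
  [4] 11/9 → 3 ('aba')
  [5] 9/0 → 2 ('ab')
  [6] 0/18 → 1 ('a')
  [7] 18/14 → 2 ('ac')
  [8] 14/3 → 3 ('acc')
  [9] 3/21 → 3 ('acc')
  [10] 21/28 → 0 ('')
  [11] 28/12 → 1 ('b')
  [12] 12/10 → 2 ('ba')
  [13] 10/8 → 4 ('baba')
  [14] 8/25 → 1 ('b')
  [15] 25/1 → 1 ('b')
  [16] 1/26 → 2 ('bc')
  [17] 26/6 → 3 ('bcb')
  [18] 6/16 → 0 ('')
  [19] 16/19 → 4 ('caac')
  [20] 19/2 → 2 ('ca')
  [21] 2/27 → 1 ('c')
  [22] 27/7 → 2 ('cb')
  [23] 7/24 → 2 ('cb')
  [24] 24/5 → 2 ('cb')
  [25] 5/15 → 1 ('c')
  [26] 15/23 → 2 ('cc')
  [27] 23/4 → 3 ('ccb')
  [28] 4/22 → 2 ('cc')

n(n+1)/2 = 29·30/2 = 435
Σ LCP = 0 + 3 + 4 + 1 + 3 + 2 + 1 + 2 + 3 + 3 + 0 + 1 + 2 + 4 + 1 + 1 + 2 + 3 + 0 + 4 + 2 + 1 + 2 + 2 + 2 + 1 + 2 + 3 + 2 = 57
distinct = 435 − 57 = 378

378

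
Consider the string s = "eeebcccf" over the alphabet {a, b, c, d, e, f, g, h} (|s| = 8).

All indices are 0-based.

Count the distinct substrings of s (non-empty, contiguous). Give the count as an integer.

30

sorted suffixes:
  #0 SA[0]=3  'bcccf'
  #1 SA[1]=4  'cccf'
  #2 SA[2]=5  'ccf'
  #3 SA[3]=6  'cf'
  #4 SA[4]=2  'ebcccf'
  #5 SA[5]=1  'eebcccf'
  #6 SA[6]=0  'eeebcccf'
  #7 SA[7]=7  'f'

SA = [3, 4, 5, 6, 2, 1, 0, 7]
[i] adj suffixes → lcp
  [1] 3/4 → 0 ('')
  [2] 4/5 → 2 ('cc')
  [3] 5/6 → 1 ('c')
  [4] 6/2 → 0 ('')
  [5] 2/1 → 1 ('e')
  [6] 1/0 → 2 ('ee')
  [7] 0/7 → 0 ('')

n(n+1)/2 = 8·9/2 = 36
Σ LCP = 0 + 0 + 2 + 1 + 0 + 1 + 2 + 0 = 6
distinct = 36 − 6 = 30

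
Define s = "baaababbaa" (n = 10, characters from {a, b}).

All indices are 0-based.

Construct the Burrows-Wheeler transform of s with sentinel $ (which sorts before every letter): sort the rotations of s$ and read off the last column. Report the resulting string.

aabbaabb$aa

rank  rotation     last
    0  $baaababbaa  a
    1  a$baaababba  a
    2  aa$baaababb  b
    3  aaababbaa$b  b
    4  aababbaa$ba  a
    5  ababbaa$baa  a
    6  abbaa$baaab  b
    7  baa$baaabab  b
    8  baaababbaa$  $
    9  babbaa$baaa  a
   10  bbaa$baaaba  a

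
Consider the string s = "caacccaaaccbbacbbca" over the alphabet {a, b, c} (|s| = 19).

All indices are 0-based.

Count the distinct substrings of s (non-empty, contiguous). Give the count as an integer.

159

rank | idx | suffix
   0 |  18 | a
   1 |   6 | aaaccbbacbbca
   2 |   7 | aaccbbacbbca
   3 |   1 | aacccaaaccbbacbbca
   4 |  13 | acbbca
   5 |   8 | accbbacbbca
   6 |   2 | acccaaaccbbacbbca
   7 |  12 | bacbbca
   8 |  11 | bbacbbca
   9 |  15 | bbca
  10 |  16 | bca
  11 |  17 | ca
  12 |   5 | caaaccbbacbbca
  13 |   0 | caacccaaaccbbacbbca
  14 |  10 | cbbacbbca
  15 |  14 | cbbca
  16 |   4 | ccaaaccbbacbbca
  17 |   9 | ccbbacbbca
  18 |   3 | cccaaaccbbacbbca

SA = [18, 6, 7, 1, 13, 8, 2, 12, 11, 15, 16, 17, 5, 0, 10, 14, 4, 9, 3]
[i] adj suffixes → lcp
  [1] 18/6 → 1 ('a')
  [2] 6/7 → 2 ('aa')
  [3] 7/1 → 4 ('aacc')
  [4] 1/13 → 1 ('a')
  [5] 13/8 → 2 ('ac')
  [6] 8/2 → 3 ('acc')
  [7] 2/12 → 0 ('')
  [8] 12/11 → 1 ('b')
  [9] 11/15 → 2 ('bb')
  [10] 15/16 → 1 ('b')
  [11] 16/17 → 0 ('')
  [12] 17/5 → 2 ('ca')
  [13] 5/0 → 3 ('caa')
  [14] 0/10 → 1 ('c')
  [15] 10/14 → 3 ('cbb')
  [16] 14/4 → 1 ('c')
  [17] 4/9 → 2 ('cc')
  [18] 9/3 → 2 ('cc')

n(n+1)/2 = 19·20/2 = 190
Σ LCP = 0 + 1 + 2 + 4 + 1 + 2 + 3 + 0 + 1 + 2 + 1 + 0 + 2 + 3 + 1 + 3 + 1 + 2 + 2 = 31
distinct = 190 − 31 = 159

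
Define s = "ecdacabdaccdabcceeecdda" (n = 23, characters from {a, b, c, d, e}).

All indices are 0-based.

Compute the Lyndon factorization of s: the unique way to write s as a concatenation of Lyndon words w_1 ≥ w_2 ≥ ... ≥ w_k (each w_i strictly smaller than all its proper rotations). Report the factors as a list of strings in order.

["e", "cd", "ac", "abdaccd", "abcceeecdd", "a"]

emit factor 1: 'e' (i=0, period=1)
emit factor 2: 'cd' (i=1, period=2)
emit factor 3: 'ac' (i=3, period=2)
emit factor 4: 'abdaccd' (i=5, period=7)
emit factor 5: 'abcceeecdd' (i=12, period=10)
emit factor 6: 'a' (i=22, period=1)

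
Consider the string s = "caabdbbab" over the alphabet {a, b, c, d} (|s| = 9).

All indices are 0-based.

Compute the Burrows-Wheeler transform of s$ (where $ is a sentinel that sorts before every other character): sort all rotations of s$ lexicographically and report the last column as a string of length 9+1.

rank  rotation    last
    0  $caabdbbab  b
    1  aabdbbab$c  c
    2  ab$caabdbb  b
    3  abdbbab$ca  a
    4  b$caabdbba  a
    5  bab$caabdb  b
    6  bbab$caabd  d
    7  bdbbab$caa  a
    8  caabdbbab$  $
    9  dbbab$caab  b

bcbaabda$b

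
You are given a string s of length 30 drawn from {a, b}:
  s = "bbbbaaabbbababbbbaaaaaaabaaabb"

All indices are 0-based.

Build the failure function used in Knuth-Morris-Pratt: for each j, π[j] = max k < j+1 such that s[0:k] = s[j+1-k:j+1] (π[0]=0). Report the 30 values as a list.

π[0] = 0
j=1 s[j]='b': π[1]=1 (border 'b')
j=2 s[j]='b': π[2]=2 (border 'bb')
j=3 s[j]='b': π[3]=3 (border 'bbb')
j=4 s[j]='a': k: 3→2→1→0; π[4]=0 (border '')
j=5 s[j]='a': π[5]=0 (border '')
j=6 s[j]='a': π[6]=0 (border '')
j=7 s[j]='b': π[7]=1 (border 'b')
j=8 s[j]='b': π[8]=2 (border 'bb')
j=9 s[j]='b': π[9]=3 (border 'bbb')
j=10 s[j]='a': k: 3→2→1→0; π[10]=0 (border '')
j=11 s[j]='b': π[11]=1 (border 'b')
j=12 s[j]='a': k: 1→0; π[12]=0 (border '')
j=13 s[j]='b': π[13]=1 (border 'b')
j=14 s[j]='b': π[14]=2 (border 'bb')
j=15 s[j]='b': π[15]=3 (border 'bbb')
j=16 s[j]='b': π[16]=4 (border 'bbbb')
j=17 s[j]='a': π[17]=5 (border 'bbbba')
j=18 s[j]='a': π[18]=6 (border 'bbbbaa')
j=19 s[j]='a': π[19]=7 (border 'bbbbaaa')
j=20 s[j]='a': k: 7→0; π[20]=0 (border '')
j=21 s[j]='a': π[21]=0 (border '')
j=22 s[j]='a': π[22]=0 (border '')
j=23 s[j]='a': π[23]=0 (border '')
j=24 s[j]='b': π[24]=1 (border 'b')
j=25 s[j]='a': k: 1→0; π[25]=0 (border '')
j=26 s[j]='a': π[26]=0 (border '')
j=27 s[j]='a': π[27]=0 (border '')
j=28 s[j]='b': π[28]=1 (border 'b')
j=29 s[j]='b': π[29]=2 (border 'bb')

[0, 1, 2, 3, 0, 0, 0, 1, 2, 3, 0, 1, 0, 1, 2, 3, 4, 5, 6, 7, 0, 0, 0, 0, 1, 0, 0, 0, 1, 2]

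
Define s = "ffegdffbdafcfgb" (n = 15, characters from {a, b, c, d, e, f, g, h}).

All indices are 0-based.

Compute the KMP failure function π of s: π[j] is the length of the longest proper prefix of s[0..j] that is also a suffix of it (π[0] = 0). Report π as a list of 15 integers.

π[0] = 0
j=1 s[j]='f': π[1]=1 (border 'f')
j=2 s[j]='e': k: 1→0; π[2]=0 (border '')
j=3 s[j]='g': π[3]=0 (border '')
j=4 s[j]='d': π[4]=0 (border '')
j=5 s[j]='f': π[5]=1 (border 'f')
j=6 s[j]='f': π[6]=2 (border 'ff')
j=7 s[j]='b': k: 2→1→0; π[7]=0 (border '')
j=8 s[j]='d': π[8]=0 (border '')
j=9 s[j]='a': π[9]=0 (border '')
j=10 s[j]='f': π[10]=1 (border 'f')
j=11 s[j]='c': k: 1→0; π[11]=0 (border '')
j=12 s[j]='f': π[12]=1 (border 'f')
j=13 s[j]='g': k: 1→0; π[13]=0 (border '')
j=14 s[j]='b': π[14]=0 (border '')

[0, 1, 0, 0, 0, 1, 2, 0, 0, 0, 1, 0, 1, 0, 0]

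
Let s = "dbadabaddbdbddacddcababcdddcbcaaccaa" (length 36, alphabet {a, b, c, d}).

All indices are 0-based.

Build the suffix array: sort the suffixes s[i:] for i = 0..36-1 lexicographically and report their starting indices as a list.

[35, 34, 30, 19, 4, 21, 31, 14, 2, 6, 20, 1, 5, 28, 22, 9, 11, 33, 29, 18, 27, 32, 15, 23, 3, 13, 0, 8, 10, 17, 26, 12, 7, 16, 25, 24]

rank→(start, suffix):
  0 → (35, 'a')
  1 → (34, 'aa')
  2 → (30, 'aaccaa')
  3 → (19, 'ababcdddcbcaaccaa')
  4 → (4, 'abaddbdbddacddcababcdddcbcaaccaa')
  5 → (21, 'abcdddcbcaaccaa')
  6 → (31, 'accaa')
  7 → (14, 'acddcababcdddcbcaaccaa')
  8 → (2, 'adabaddbdbddacddcababcdddcbcaaccaa')
  9 → (6, 'addbdbddacddcababcdddcbcaaccaa')
  10 → (20, 'babcdddcbcaaccaa')
  11 → (1, 'badabaddbdbddacddcababcdddcbcaaccaa')
  12 → (5, 'baddbdbddacddcababcdddcbcaaccaa')
  13 → (28, 'bcaaccaa')
  14 → (22, 'bcdddcbcaaccaa')
  15 → (9, 'bdbddacddcababcdddcbcaaccaa')
  16 → (11, 'bddacddcababcdddcbcaaccaa')
  17 → (33, 'caa')
  18 → (29, 'caaccaa')
  19 → (18, 'cababcdddcbcaaccaa')
  20 → (27, 'cbcaaccaa')
  21 → (32, 'ccaa')
  22 → (15, 'cddcababcdddcbcaaccaa')
  23 → (23, 'cdddcbcaaccaa')
  24 → (3, 'dabaddbdbddacddcababcdddcbcaaccaa')
  25 → (13, 'dacddcababcdddcbcaaccaa')
  26 → (0, 'dbadabaddbdbddacddcababcdddcbcaaccaa')
  27 → (8, 'dbdbddacddcababcdddcbcaaccaa')
  28 → (10, 'dbddacddcababcdddcbcaaccaa')
  29 → (17, 'dcababcdddcbcaaccaa')
  30 → (26, 'dcbcaaccaa')
  31 → (12, 'ddacddcababcdddcbcaaccaa')
  32 → (7, 'ddbdbddacddcababcdddcbcaaccaa')
  33 → (16, 'ddcababcdddcbcaaccaa')
  34 → (25, 'ddcbcaaccaa')
  35 → (24, 'dddcbcaaccaa')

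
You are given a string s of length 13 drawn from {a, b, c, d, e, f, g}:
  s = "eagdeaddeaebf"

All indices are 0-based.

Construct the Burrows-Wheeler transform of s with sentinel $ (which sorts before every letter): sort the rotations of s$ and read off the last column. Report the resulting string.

feeeeagddd$aba

rank  rotation        last
    0  $eagdeaddeaebf  f
    1  addeaebf$eagde  e
    2  aebf$eagdeadde  e
    3  agdeaddeaebf$e  e
    4  bf$eagdeaddeae  e
    5  ddeaebf$eagdea  a
    6  deaddeaebf$eag  g
    7  deaebf$eagdead  d
    8  eaddeaebf$eagd  d
    9  eaebf$eagdeadd  d
   10  eagdeaddeaebf$  $
   11  ebf$eagdeaddea  a
   12  f$eagdeaddeaeb  b
   13  gdeaddeaebf$ea  a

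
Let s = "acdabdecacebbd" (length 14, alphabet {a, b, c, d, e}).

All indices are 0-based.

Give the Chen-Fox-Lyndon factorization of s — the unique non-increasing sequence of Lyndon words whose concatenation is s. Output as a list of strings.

emit factor 1: 'acd' (i=0, period=3)
emit factor 2: 'abdecacebbd' (i=3, period=11)

["acd", "abdecacebbd"]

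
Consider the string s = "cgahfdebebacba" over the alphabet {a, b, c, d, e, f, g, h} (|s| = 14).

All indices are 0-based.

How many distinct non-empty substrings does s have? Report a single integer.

97

rank | idx | suffix
   0 |  13 | a
   1 |  10 | acba
   2 |   2 | ahfdebebacba
   3 |  12 | ba
   4 |   9 | bacba
   5 |   7 | bebacba
   6 |  11 | cba
   7 |   0 | cgahfdebebacba
   8 |   5 | debebacba
   9 |   8 | ebacba
  10 |   6 | ebebacba
  11 |   4 | fdebebacba
  12 |   1 | gahfdebebacba
  13 |   3 | hfdebebacba

SA = [13, 10, 2, 12, 9, 7, 11, 0, 5, 8, 6, 4, 1, 3]
[i] adj suffixes → lcp
  [1] 13/10 → 1 ('a')
  [2] 10/2 → 1 ('a')
  [3] 2/12 → 0 ('')
  [4] 12/9 → 2 ('ba')
  [5] 9/7 → 1 ('b')
  [6] 7/11 → 0 ('')
  [7] 11/0 → 1 ('c')
  [8] 0/5 → 0 ('')
  [9] 5/8 → 0 ('')
  [10] 8/6 → 2 ('eb')
  [11] 6/4 → 0 ('')
  [12] 4/1 → 0 ('')
  [13] 1/3 → 0 ('')

n(n+1)/2 = 14·15/2 = 105
Σ LCP = 0 + 1 + 1 + 0 + 2 + 1 + 0 + 1 + 0 + 0 + 2 + 0 + 0 + 0 = 8
distinct = 105 − 8 = 97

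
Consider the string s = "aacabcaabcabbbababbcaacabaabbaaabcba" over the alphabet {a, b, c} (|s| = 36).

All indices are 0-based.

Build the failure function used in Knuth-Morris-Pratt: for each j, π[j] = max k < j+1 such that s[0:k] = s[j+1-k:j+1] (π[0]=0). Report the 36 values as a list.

[0, 1, 0, 1, 0, 0, 1, 2, 0, 0, 1, 0, 0, 0, 1, 0, 1, 0, 0, 0, 1, 2, 3, 4, 5, 1, 2, 0, 0, 1, 2, 2, 0, 0, 0, 1]

π[0] = 0
j=1 s[j]='a': π[1]=1 (border 'a')
j=2 s[j]='c': k: 1→0; π[2]=0 (border '')
j=3 s[j]='a': π[3]=1 (border 'a')
j=4 s[j]='b': k: 1→0; π[4]=0 (border '')
j=5 s[j]='c': π[5]=0 (border '')
j=6 s[j]='a': π[6]=1 (border 'a')
j=7 s[j]='a': π[7]=2 (border 'aa')
j=8 s[j]='b': k: 2→1→0; π[8]=0 (border '')
j=9 s[j]='c': π[9]=0 (border '')
j=10 s[j]='a': π[10]=1 (border 'a')
j=11 s[j]='b': k: 1→0; π[11]=0 (border '')
j=12 s[j]='b': π[12]=0 (border '')
j=13 s[j]='b': π[13]=0 (border '')
j=14 s[j]='a': π[14]=1 (border 'a')
j=15 s[j]='b': k: 1→0; π[15]=0 (border '')
j=16 s[j]='a': π[16]=1 (border 'a')
j=17 s[j]='b': k: 1→0; π[17]=0 (border '')
j=18 s[j]='b': π[18]=0 (border '')
j=19 s[j]='c': π[19]=0 (border '')
j=20 s[j]='a': π[20]=1 (border 'a')
j=21 s[j]='a': π[21]=2 (border 'aa')
j=22 s[j]='c': π[22]=3 (border 'aac')
j=23 s[j]='a': π[23]=4 (border 'aaca')
j=24 s[j]='b': π[24]=5 (border 'aacab')
j=25 s[j]='a': k: 5→0; π[25]=1 (border 'a')
j=26 s[j]='a': π[26]=2 (border 'aa')
j=27 s[j]='b': k: 2→1→0; π[27]=0 (border '')
j=28 s[j]='b': π[28]=0 (border '')
j=29 s[j]='a': π[29]=1 (border 'a')
j=30 s[j]='a': π[30]=2 (border 'aa')
j=31 s[j]='a': k: 2→1; π[31]=2 (border 'aa')
j=32 s[j]='b': k: 2→1→0; π[32]=0 (border '')
j=33 s[j]='c': π[33]=0 (border '')
j=34 s[j]='b': π[34]=0 (border '')
j=35 s[j]='a': π[35]=1 (border 'a')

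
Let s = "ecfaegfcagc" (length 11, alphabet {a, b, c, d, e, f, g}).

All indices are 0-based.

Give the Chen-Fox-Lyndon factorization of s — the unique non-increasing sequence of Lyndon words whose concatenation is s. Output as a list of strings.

["e", "cf", "aegfcagc"]

emit factor 1: 'e' (i=0, period=1)
emit factor 2: 'cf' (i=1, period=2)
emit factor 3: 'aegfcagc' (i=3, period=8)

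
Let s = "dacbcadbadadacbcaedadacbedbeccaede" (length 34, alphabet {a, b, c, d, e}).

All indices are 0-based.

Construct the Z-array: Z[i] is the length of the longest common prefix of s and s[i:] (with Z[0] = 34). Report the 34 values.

[34, 0, 0, 0, 0, 0, 1, 0, 0, 2, 0, 6, 0, 0, 0, 0, 0, 0, 2, 0, 4, 0, 0, 0, 0, 1, 0, 0, 0, 0, 0, 0, 1, 0]

Z[0]=34
i=1: outside box; Z[1]=0
i=2: outside box; Z[2]=0
i=3: outside box; Z[3]=0
i=4: outside box; Z[4]=0
i=5: outside box; Z[5]=0
i=6: outside box; Z[6]=1 scan→box=[6,7)
i=7: outside box; Z[7]=0
i=8: outside box; Z[8]=0
i=9: outside box; Z[9]=2 scan→box=[9,11)
i=10: min(r-i=1, Z[1]=0)=0; Z[10]=0
i=11: outside box; Z[11]=6 scan→box=[11,17)
i=12: min(r-i=5, Z[1]=0)=0; Z[12]=0
i=13: min(r-i=4, Z[2]=0)=0; Z[13]=0
i=14: min(r-i=3, Z[3]=0)=0; Z[14]=0
i=15: min(r-i=2, Z[4]=0)=0; Z[15]=0
i=16: min(r-i=1, Z[5]=0)=0; Z[16]=0
i=17: outside box; Z[17]=0
i=18: outside box; Z[18]=2 scan→box=[18,20)
i=19: min(r-i=1, Z[1]=0)=0; Z[19]=0
i=20: outside box; Z[20]=4 scan→box=[20,24)
i=21: min(r-i=3, Z[1]=0)=0; Z[21]=0
i=22: min(r-i=2, Z[2]=0)=0; Z[22]=0
i=23: min(r-i=1, Z[3]=0)=0; Z[23]=0
i=24: outside box; Z[24]=0
i=25: outside box; Z[25]=1 scan→box=[25,26)
i=26: outside box; Z[26]=0
i=27: outside box; Z[27]=0
i=28: outside box; Z[28]=0
i=29: outside box; Z[29]=0
i=30: outside box; Z[30]=0
i=31: outside box; Z[31]=0
i=32: outside box; Z[32]=1 scan→box=[32,33)
i=33: outside box; Z[33]=0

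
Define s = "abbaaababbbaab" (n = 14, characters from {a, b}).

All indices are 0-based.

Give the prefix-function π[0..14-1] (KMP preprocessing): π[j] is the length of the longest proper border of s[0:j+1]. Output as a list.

π[0] = 0
j=1 s[j]='b': π[1]=0 (border '')
j=2 s[j]='b': π[2]=0 (border '')
j=3 s[j]='a': π[3]=1 (border 'a')
j=4 s[j]='a': k: 1→0; π[4]=1 (border 'a')
j=5 s[j]='a': k: 1→0; π[5]=1 (border 'a')
j=6 s[j]='b': π[6]=2 (border 'ab')
j=7 s[j]='a': k: 2→0; π[7]=1 (border 'a')
j=8 s[j]='b': π[8]=2 (border 'ab')
j=9 s[j]='b': π[9]=3 (border 'abb')
j=10 s[j]='b': k: 3→0; π[10]=0 (border '')
j=11 s[j]='a': π[11]=1 (border 'a')
j=12 s[j]='a': k: 1→0; π[12]=1 (border 'a')
j=13 s[j]='b': π[13]=2 (border 'ab')

[0, 0, 0, 1, 1, 1, 2, 1, 2, 3, 0, 1, 1, 2]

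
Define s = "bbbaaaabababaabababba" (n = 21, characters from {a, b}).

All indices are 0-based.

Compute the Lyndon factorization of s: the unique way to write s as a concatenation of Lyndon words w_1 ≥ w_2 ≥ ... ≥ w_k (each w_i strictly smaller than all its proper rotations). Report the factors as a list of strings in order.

["b", "b", "b", "aaaabababaabababb", "a"]

emit factor 1: 'b' (i=0, period=1)
emit factor 2: 'b' (i=1, period=1)
emit factor 3: 'b' (i=2, period=1)
emit factor 4: 'aaaabababaabababb' (i=3, period=17)
emit factor 5: 'a' (i=20, period=1)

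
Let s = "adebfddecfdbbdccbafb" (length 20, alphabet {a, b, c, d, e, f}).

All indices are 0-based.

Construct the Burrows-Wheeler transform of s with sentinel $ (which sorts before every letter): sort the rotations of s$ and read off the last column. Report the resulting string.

b$bfcdbecdefbfadddacb

rank  rotation               last
    0  $adebfddecfdbbdccbafb  b
    1  adebfddecfdbbdccbafb$  $
    2  afb$adebfddecfdbbdccb  b
    3  b$adebfddecfdbbdccbaf  f
    4  bafb$adebfddecfdbbdcc  c
    5  bbdccbafb$adebfddecfd  d
    6  bdccbafb$adebfddecfdb  b
    7  bfddecfdbbdccbafb$ade  e
    8  cbafb$adebfddecfdbbdc  c
    9  ccbafb$adebfddecfdbbd  d
   10  cfdbbdccbafb$adebfdde  e
   11  dbbdccbafb$adebfddecf  f
   12  dccbafb$adebfddecfdbb  b
   13  ddecfdbbdccbafb$adebf  f
   14  debfddecfdbbdccbafb$a  a
   15  decfdbbdccbafb$adebfd  d
   16  ebfddecfdbbdccbafb$ad  d
   17  ecfdbbdccbafb$adebfdd  d
   18  fb$adebfddecfdbbdccba  a
   19  fdbbdccbafb$adebfddec  c
   20  fddecfdbbdccbafb$adeb  b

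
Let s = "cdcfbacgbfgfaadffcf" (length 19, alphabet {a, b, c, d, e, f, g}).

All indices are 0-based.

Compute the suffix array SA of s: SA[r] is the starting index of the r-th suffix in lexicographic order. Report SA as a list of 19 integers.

[12, 5, 13, 4, 8, 0, 17, 2, 6, 1, 14, 18, 11, 3, 16, 15, 9, 7, 10]

sorted suffixes:
  #0 SA[0]=12  'aadffcf'
  #1 SA[1]=5  'acgbfgfaadffcf'
  #2 SA[2]=13  'adffcf'
  #3 SA[3]=4  'bacgbfgfaadffcf'
  #4 SA[4]=8  'bfgfaadffcf'
  #5 SA[5]=0  'cdcfbacgbfgfaadffcf'
  #6 SA[6]=17  'cf'
  #7 SA[7]=2  'cfbacgbfgfaadffcf'
  #8 SA[8]=6  'cgbfgfaadffcf'
  #9 SA[9]=1  'dcfbacgbfgfaadffcf'
  #10 SA[10]=14  'dffcf'
  #11 SA[11]=18  'f'
  #12 SA[12]=11  'faadffcf'
  #13 SA[13]=3  'fbacgbfgfaadffcf'
  #14 SA[14]=16  'fcf'
  #15 SA[15]=15  'ffcf'
  #16 SA[16]=9  'fgfaadffcf'
  #17 SA[17]=7  'gbfgfaadffcf'
  #18 SA[18]=10  'gfaadffcf'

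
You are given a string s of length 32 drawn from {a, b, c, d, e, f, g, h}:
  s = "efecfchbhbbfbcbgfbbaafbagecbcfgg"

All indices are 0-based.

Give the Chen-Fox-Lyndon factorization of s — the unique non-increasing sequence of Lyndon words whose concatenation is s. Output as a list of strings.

emit factor 1: 'ef' (i=0, period=2)
emit factor 2: 'e' (i=2, period=1)
emit factor 3: 'cfch' (i=3, period=4)
emit factor 4: 'bh' (i=7, period=2)
emit factor 5: 'bbfbcbgf' (i=9, period=8)
emit factor 6: 'b' (i=17, period=1)
emit factor 7: 'b' (i=18, period=1)
emit factor 8: 'aafbagecbcfgg' (i=19, period=13)

["ef", "e", "cfch", "bh", "bbfbcbgf", "b", "b", "aafbagecbcfgg"]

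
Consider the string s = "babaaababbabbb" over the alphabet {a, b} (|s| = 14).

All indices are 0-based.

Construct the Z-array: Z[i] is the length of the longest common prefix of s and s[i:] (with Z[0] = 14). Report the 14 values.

Z[0]=14
i=1: outside box; Z[1]=0
i=2: outside box; Z[2]=2 grow→box=[2,4)
i=3: min(r-i=1, Z[1]=0)=0; Z[3]=0
i=4: outside box; Z[4]=0
i=5: outside box; Z[5]=0
i=6: outside box; Z[6]=3 grow→box=[6,9)
i=7: min(r-i=2, Z[1]=0)=0; Z[7]=0
i=8: min(r-i=1, Z[2]=2)=1; Z[8]=1
i=9: outside box; Z[9]=3 grow→box=[9,12)
i=10: min(r-i=2, Z[1]=0)=0; Z[10]=0
i=11: min(r-i=1, Z[2]=2)=1; Z[11]=1
i=12: outside box; Z[12]=1 grow→box=[12,13)
i=13: outside box; Z[13]=1 grow→box=[13,14)

[14, 0, 2, 0, 0, 0, 3, 0, 1, 3, 0, 1, 1, 1]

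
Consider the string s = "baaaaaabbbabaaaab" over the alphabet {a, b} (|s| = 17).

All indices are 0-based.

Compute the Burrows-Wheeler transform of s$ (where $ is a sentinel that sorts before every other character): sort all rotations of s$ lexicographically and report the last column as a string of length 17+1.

rank  rotation            last
    0  $baaaaaabbbabaaaab  b
    1  aaaaaabbbabaaaab$b  b
    2  aaaaabbbabaaaab$ba  a
    3  aaaab$baaaaaabbbab  b
    4  aaaabbbabaaaab$baa  a
    5  aaab$baaaaaabbbaba  a
    6  aaabbbabaaaab$baaa  a
    7  aab$baaaaaabbbabaa  a
    8  aabbbabaaaab$baaaa  a
    9  ab$baaaaaabbbabaaa  a
   10  abaaaab$baaaaaabbb  b
   11  abbbabaaaab$baaaaa  a
   12  b$baaaaaabbbabaaaa  a
   13  baaaaaabbbabaaaab$  $
   14  baaaab$baaaaaabbba  a
   15  babaaaab$baaaaaabb  b
   16  bbabaaaab$baaaaaab  b
   17  bbbabaaaab$baaaaaa  a

bbabaaaaaabaa$abba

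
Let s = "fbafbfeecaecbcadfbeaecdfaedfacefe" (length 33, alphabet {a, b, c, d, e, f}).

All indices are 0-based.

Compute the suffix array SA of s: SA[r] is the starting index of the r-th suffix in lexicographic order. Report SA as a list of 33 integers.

rank→(start, suffix):
  0 → (28, 'acefe')
  1 → (14, 'adfbeaecdfaedfacefe')
  2 → (9, 'aecbcadfbeaecdfaedfacefe')
  3 → (19, 'aecdfaedfacefe')
  4 → (24, 'aedfacefe')
  5 → (2, 'afbfeecaecbcadfbeaecdfaedfacefe')
  6 → (1, 'bafbfeecaecbcadfbeaecdfaedfacefe')
  7 → (12, 'bcadfbeaecdfaedfacefe')
  8 → (17, 'beaecdfaedfacefe')
  9 → (4, 'bfeecaecbcadfbeaecdfaedfacefe')
  10 → (13, 'cadfbeaecdfaedfacefe')
  11 → (8, 'caecbcadfbeaecdfaedfacefe')
  12 → (11, 'cbcadfbeaecdfaedfacefe')
  13 → (21, 'cdfaedfacefe')
  14 → (29, 'cefe')
  15 → (26, 'dfacefe')
  16 → (22, 'dfaedfacefe')
  17 → (15, 'dfbeaecdfaedfacefe')
  18 → (32, 'e')
  19 → (18, 'eaecdfaedfacefe')
  20 → (7, 'ecaecbcadfbeaecdfaedfacefe')
  21 → (10, 'ecbcadfbeaecdfaedfacefe')
  22 → (20, 'ecdfaedfacefe')
  23 → (25, 'edfacefe')
  24 → (6, 'eecaecbcadfbeaecdfaedfacefe')
  25 → (30, 'efe')
  26 → (27, 'facefe')
  27 → (23, 'faedfacefe')
  28 → (0, 'fbafbfeecaecbcadfbeaecdfaedfacefe')
  29 → (16, 'fbeaecdfaedfacefe')
  30 → (3, 'fbfeecaecbcadfbeaecdfaedfacefe')
  31 → (31, 'fe')
  32 → (5, 'feecaecbcadfbeaecdfaedfacefe')

[28, 14, 9, 19, 24, 2, 1, 12, 17, 4, 13, 8, 11, 21, 29, 26, 22, 15, 32, 18, 7, 10, 20, 25, 6, 30, 27, 23, 0, 16, 3, 31, 5]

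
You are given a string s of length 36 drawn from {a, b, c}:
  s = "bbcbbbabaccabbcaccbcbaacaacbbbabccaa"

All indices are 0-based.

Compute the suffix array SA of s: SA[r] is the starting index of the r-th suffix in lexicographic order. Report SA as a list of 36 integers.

[35, 34, 21, 24, 6, 11, 30, 22, 25, 8, 15, 20, 5, 29, 7, 4, 28, 3, 27, 12, 0, 13, 18, 1, 31, 33, 23, 10, 14, 19, 2, 26, 17, 32, 9, 16]

rank | idx | suffix
   0 |  35 | a
   1 |  34 | aa
   2 |  21 | aacaacbbbabccaa
   3 |  24 | aacbbbabccaa
   4 |   6 | abaccabbcaccbcbaacaacbbbabccaa
   5 |  11 | abbcaccbcbaacaacbbbabccaa
   6 |  30 | abccaa
   7 |  22 | acaacbbbabccaa
   8 |  25 | acbbbabccaa
   9 |   8 | accabbcaccbcbaacaacbbbabccaa
  10 |  15 | accbcbaacaacbbbabccaa
  11 |  20 | baacaacbbbabccaa
  12 |   5 | babaccabbcaccbcbaacaacbbbabccaa
  13 |  29 | babccaa
  14 |   7 | baccabbcaccbcbaacaacbbbabccaa
  15 |   4 | bbabaccabbcaccbcbaacaacbbbabccaa
  16 |  28 | bbabccaa
  17 |   3 | bbbabaccabbcaccbcbaacaacbbbabccaa
  18 |  27 | bbbabccaa
  19 |  12 | bbcaccbcbaacaacbbbabccaa
  20 |   0 | bbcbbbabaccabbcaccbcbaacaacbbbabccaa
  21 |  13 | bcaccbcbaacaacbbbabccaa
  22 |  18 | bcbaacaacbbbabccaa
  23 |   1 | bcbbbabaccabbcaccbcbaacaacbbbabccaa
  24 |  31 | bccaa
  25 |  33 | caa
  26 |  23 | caacbbbabccaa
  27 |  10 | cabbcaccbcbaacaacbbbabccaa
  28 |  14 | caccbcbaacaacbbbabccaa
  29 |  19 | cbaacaacbbbabccaa
  30 |   2 | cbbbabaccabbcaccbcbaacaacbbbabccaa
  31 |  26 | cbbbabccaa
  32 |  17 | cbcbaacaacbbbabccaa
  33 |  32 | ccaa
  34 |   9 | ccabbcaccbcbaacaacbbbabccaa
  35 |  16 | ccbcbaacaacbbbabccaa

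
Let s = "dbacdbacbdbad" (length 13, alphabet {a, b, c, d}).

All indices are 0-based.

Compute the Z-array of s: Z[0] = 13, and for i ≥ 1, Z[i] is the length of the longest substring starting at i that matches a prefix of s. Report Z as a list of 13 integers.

Z[0]=13
i=1: i≥r, start 0; Z[1]=0
i=2: i≥r, start 0; Z[2]=0
i=3: i≥r, start 0; Z[3]=0
i=4: i≥r, start 0; Z[4]=4 grow→box=[4,8)
i=5: min(r-i=3, Z[1]=0)=0; Z[5]=0
i=6: min(r-i=2, Z[2]=0)=0; Z[6]=0
i=7: min(r-i=1, Z[3]=0)=0; Z[7]=0
i=8: i≥r, start 0; Z[8]=0
i=9: i≥r, start 0; Z[9]=3 grow→box=[9,12)
i=10: min(r-i=2, Z[1]=0)=0; Z[10]=0
i=11: min(r-i=1, Z[2]=0)=0; Z[11]=0
i=12: i≥r, start 0; Z[12]=1 grow→box=[12,13)

[13, 0, 0, 0, 4, 0, 0, 0, 0, 3, 0, 0, 1]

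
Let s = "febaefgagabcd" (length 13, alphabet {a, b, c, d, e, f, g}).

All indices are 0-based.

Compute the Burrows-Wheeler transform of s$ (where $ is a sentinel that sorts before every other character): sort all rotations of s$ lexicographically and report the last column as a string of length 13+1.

rank  rotation        last
    0  $febaefgagabcd  d
    1  abcd$febaefgag  g
    2  aefgagabcd$feb  b
    3  agabcd$febaefg  g
    4  baefgagabcd$fe  e
    5  bcd$febaefgaga  a
    6  cd$febaefgagab  b
    7  d$febaefgagabc  c
    8  ebaefgagabcd$f  f
    9  efgagabcd$feba  a
   10  febaefgagabcd$  $
   11  fgagabcd$febae  e
   12  gabcd$febaefga  a
   13  gagabcd$febaef  f

dgbgeabcfa$eaf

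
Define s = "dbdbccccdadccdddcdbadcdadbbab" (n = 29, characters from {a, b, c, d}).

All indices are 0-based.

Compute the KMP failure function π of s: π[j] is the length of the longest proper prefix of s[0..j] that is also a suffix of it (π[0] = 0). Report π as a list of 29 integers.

π[0] = 0
j=1 s[j]='b': π[1]=0 (border '')
j=2 s[j]='d': π[2]=1 (border 'd')
j=3 s[j]='b': π[3]=2 (border 'db')
j=4 s[j]='c': k: 2→0; π[4]=0 (border '')
j=5 s[j]='c': π[5]=0 (border '')
j=6 s[j]='c': π[6]=0 (border '')
j=7 s[j]='c': π[7]=0 (border '')
j=8 s[j]='d': π[8]=1 (border 'd')
j=9 s[j]='a': k: 1→0; π[9]=0 (border '')
j=10 s[j]='d': π[10]=1 (border 'd')
j=11 s[j]='c': k: 1→0; π[11]=0 (border '')
j=12 s[j]='c': π[12]=0 (border '')
j=13 s[j]='d': π[13]=1 (border 'd')
j=14 s[j]='d': k: 1→0; π[14]=1 (border 'd')
j=15 s[j]='d': k: 1→0; π[15]=1 (border 'd')
j=16 s[j]='c': k: 1→0; π[16]=0 (border '')
j=17 s[j]='d': π[17]=1 (border 'd')
j=18 s[j]='b': π[18]=2 (border 'db')
j=19 s[j]='a': k: 2→0; π[19]=0 (border '')
j=20 s[j]='d': π[20]=1 (border 'd')
j=21 s[j]='c': k: 1→0; π[21]=0 (border '')
j=22 s[j]='d': π[22]=1 (border 'd')
j=23 s[j]='a': k: 1→0; π[23]=0 (border '')
j=24 s[j]='d': π[24]=1 (border 'd')
j=25 s[j]='b': π[25]=2 (border 'db')
j=26 s[j]='b': k: 2→0; π[26]=0 (border '')
j=27 s[j]='a': π[27]=0 (border '')
j=28 s[j]='b': π[28]=0 (border '')

[0, 0, 1, 2, 0, 0, 0, 0, 1, 0, 1, 0, 0, 1, 1, 1, 0, 1, 2, 0, 1, 0, 1, 0, 1, 2, 0, 0, 0]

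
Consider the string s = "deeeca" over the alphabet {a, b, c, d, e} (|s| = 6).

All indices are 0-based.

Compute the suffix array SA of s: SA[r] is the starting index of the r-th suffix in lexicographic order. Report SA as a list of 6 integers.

rank | idx | suffix
   0 |   5 | a
   1 |   4 | ca
   2 |   0 | deeeca
   3 |   3 | eca
   4 |   2 | eeca
   5 |   1 | eeeca

[5, 4, 0, 3, 2, 1]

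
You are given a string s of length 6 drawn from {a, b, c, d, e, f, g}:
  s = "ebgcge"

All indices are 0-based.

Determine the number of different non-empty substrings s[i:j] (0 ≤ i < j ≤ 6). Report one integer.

rank | idx | suffix
   0 |   1 | bgcge
   1 |   3 | cge
   2 |   5 | e
   3 |   0 | ebgcge
   4 |   2 | gcge
   5 |   4 | ge

SA = [1, 3, 5, 0, 2, 4]
[i] adj suffixes → lcp
  [1] 1/3 → 0 ('')
  [2] 3/5 → 0 ('')
  [3] 5/0 → 1 ('e')
  [4] 0/2 → 0 ('')
  [5] 2/4 → 1 ('g')

n(n+1)/2 = 6·7/2 = 21
Σ LCP = 0 + 0 + 0 + 1 + 0 + 1 = 2
distinct = 21 − 2 = 19

19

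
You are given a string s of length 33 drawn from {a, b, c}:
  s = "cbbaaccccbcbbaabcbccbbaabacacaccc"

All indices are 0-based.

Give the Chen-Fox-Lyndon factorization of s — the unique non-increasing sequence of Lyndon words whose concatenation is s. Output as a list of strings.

emit factor 1: 'c' (i=0, period=1)
emit factor 2: 'b' (i=1, period=1)
emit factor 3: 'b' (i=2, period=1)
emit factor 4: 'aaccccbcbb' (i=3, period=10)
emit factor 5: 'aabcbccbb' (i=13, period=9)
emit factor 6: 'aabacacaccc' (i=22, period=11)

["c", "b", "b", "aaccccbcbb", "aabcbccbb", "aabacacaccc"]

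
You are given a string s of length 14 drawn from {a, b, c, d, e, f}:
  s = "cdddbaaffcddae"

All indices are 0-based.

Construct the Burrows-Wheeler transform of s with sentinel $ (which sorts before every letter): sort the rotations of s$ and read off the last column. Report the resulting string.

rank  rotation         last
    0  $cdddbaaffcddae  e
    1  aaffcddae$cdddb  b
    2  ae$cdddbaaffcdd  d
    3  affcddae$cdddba  a
    4  baaffcddae$cddd  d
    5  cddae$cdddbaaff  f
    6  cdddbaaffcddae$  $
    7  dae$cdddbaaffcd  d
    8  dbaaffcddae$cdd  d
    9  ddae$cdddbaaffc  c
   10  ddbaaffcddae$cd  d
   11  dddbaaffcddae$c  c
   12  e$cdddbaaffcdda  a
   13  fcddae$cdddbaaf  f
   14  ffcddae$cdddbaa  a

ebdadf$ddcdcafa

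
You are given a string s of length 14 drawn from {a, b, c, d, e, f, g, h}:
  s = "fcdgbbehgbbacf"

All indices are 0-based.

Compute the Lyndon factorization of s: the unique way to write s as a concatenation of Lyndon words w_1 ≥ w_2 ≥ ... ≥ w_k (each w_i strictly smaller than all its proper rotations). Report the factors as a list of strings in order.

["f", "cdg", "bbehg", "b", "b", "acf"]

emit factor 1: 'f' (i=0, period=1)
emit factor 2: 'cdg' (i=1, period=3)
emit factor 3: 'bbehg' (i=4, period=5)
emit factor 4: 'b' (i=9, period=1)
emit factor 5: 'b' (i=10, period=1)
emit factor 6: 'acf' (i=11, period=3)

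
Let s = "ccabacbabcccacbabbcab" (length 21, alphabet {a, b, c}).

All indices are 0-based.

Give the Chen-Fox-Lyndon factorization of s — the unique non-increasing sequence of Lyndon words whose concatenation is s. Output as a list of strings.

emit factor 1: 'c' (i=0, period=1)
emit factor 2: 'c' (i=1, period=1)
emit factor 3: 'abacbabcccacbabbc' (i=2, period=17)
emit factor 4: 'ab' (i=19, period=2)

["c", "c", "abacbabcccacbabbc", "ab"]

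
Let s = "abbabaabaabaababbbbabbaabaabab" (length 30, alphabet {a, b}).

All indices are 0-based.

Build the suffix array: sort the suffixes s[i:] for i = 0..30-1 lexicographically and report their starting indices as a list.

[5, 22, 8, 25, 11, 28, 3, 6, 23, 9, 26, 12, 19, 0, 14, 29, 4, 21, 7, 24, 10, 27, 2, 18, 13, 20, 1, 17, 16, 15]

rank→(start, suffix):
  0 → (5, 'aabaabaababbbbabbaabaabab')
  1 → (22, 'aabaabab')
  2 → (8, 'aabaababbbbabbaabaabab')
  3 → (25, 'aabab')
  4 → (11, 'aababbbbabbaabaabab')
  5 → (28, 'ab')
  6 → (3, 'abaabaabaababbbbabbaabaabab')
  7 → (6, 'abaabaababbbbabbaabaabab')
  8 → (23, 'abaabab')
  9 → (9, 'abaababbbbabbaabaabab')
  10 → (26, 'abab')
  11 → (12, 'ababbbbabbaabaabab')
  12 → (19, 'abbaabaabab')
  13 → (0, 'abbabaabaabaababbbbabbaabaabab')
  14 → (14, 'abbbbabbaabaabab')
  15 → (29, 'b')
  16 → (4, 'baabaabaababbbbabbaabaabab')
  17 → (21, 'baabaabab')
  18 → (7, 'baabaababbbbabbaabaabab')
  19 → (24, 'baabab')
  20 → (10, 'baababbbbabbaabaabab')
  21 → (27, 'bab')
  22 → (2, 'babaabaabaababbbbabbaabaabab')
  23 → (18, 'babbaabaabab')
  24 → (13, 'babbbbabbaabaabab')
  25 → (20, 'bbaabaabab')
  26 → (1, 'bbabaabaabaababbbbabbaabaabab')
  27 → (17, 'bbabbaabaabab')
  28 → (16, 'bbbabbaabaabab')
  29 → (15, 'bbbbabbaabaabab')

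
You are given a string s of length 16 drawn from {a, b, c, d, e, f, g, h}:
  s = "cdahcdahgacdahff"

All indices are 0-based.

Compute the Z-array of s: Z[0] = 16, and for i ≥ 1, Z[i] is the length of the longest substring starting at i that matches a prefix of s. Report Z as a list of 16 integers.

Z[0]=16
i=1: outside box; Z[1]=0
i=2: outside box; Z[2]=0
i=3: outside box; Z[3]=0
i=4: outside box; Z[4]=4 grow→box=[4,8)
i=5: min(r-i=3, Z[1]=0)=0; Z[5]=0
i=6: min(r-i=2, Z[2]=0)=0; Z[6]=0
i=7: min(r-i=1, Z[3]=0)=0; Z[7]=0
i=8: outside box; Z[8]=0
i=9: outside box; Z[9]=0
i=10: outside box; Z[10]=4 grow→box=[10,14)
i=11: min(r-i=3, Z[1]=0)=0; Z[11]=0
i=12: min(r-i=2, Z[2]=0)=0; Z[12]=0
i=13: min(r-i=1, Z[3]=0)=0; Z[13]=0
i=14: outside box; Z[14]=0
i=15: outside box; Z[15]=0

[16, 0, 0, 0, 4, 0, 0, 0, 0, 0, 4, 0, 0, 0, 0, 0]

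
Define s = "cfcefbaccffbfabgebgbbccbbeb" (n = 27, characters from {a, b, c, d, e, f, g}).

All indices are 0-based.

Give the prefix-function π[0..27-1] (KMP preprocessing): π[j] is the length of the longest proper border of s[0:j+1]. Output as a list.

[0, 0, 1, 0, 0, 0, 0, 1, 1, 2, 0, 0, 0, 0, 0, 0, 0, 0, 0, 0, 0, 1, 1, 0, 0, 0, 0]

π[0] = 0
j=1 s[j]='f': π[1]=0 (border '')
j=2 s[j]='c': π[2]=1 (border 'c')
j=3 s[j]='e': k: 1→0; π[3]=0 (border '')
j=4 s[j]='f': π[4]=0 (border '')
j=5 s[j]='b': π[5]=0 (border '')
j=6 s[j]='a': π[6]=0 (border '')
j=7 s[j]='c': π[7]=1 (border 'c')
j=8 s[j]='c': k: 1→0; π[8]=1 (border 'c')
j=9 s[j]='f': π[9]=2 (border 'cf')
j=10 s[j]='f': k: 2→0; π[10]=0 (border '')
j=11 s[j]='b': π[11]=0 (border '')
j=12 s[j]='f': π[12]=0 (border '')
j=13 s[j]='a': π[13]=0 (border '')
j=14 s[j]='b': π[14]=0 (border '')
j=15 s[j]='g': π[15]=0 (border '')
j=16 s[j]='e': π[16]=0 (border '')
j=17 s[j]='b': π[17]=0 (border '')
j=18 s[j]='g': π[18]=0 (border '')
j=19 s[j]='b': π[19]=0 (border '')
j=20 s[j]='b': π[20]=0 (border '')
j=21 s[j]='c': π[21]=1 (border 'c')
j=22 s[j]='c': k: 1→0; π[22]=1 (border 'c')
j=23 s[j]='b': k: 1→0; π[23]=0 (border '')
j=24 s[j]='b': π[24]=0 (border '')
j=25 s[j]='e': π[25]=0 (border '')
j=26 s[j]='b': π[26]=0 (border '')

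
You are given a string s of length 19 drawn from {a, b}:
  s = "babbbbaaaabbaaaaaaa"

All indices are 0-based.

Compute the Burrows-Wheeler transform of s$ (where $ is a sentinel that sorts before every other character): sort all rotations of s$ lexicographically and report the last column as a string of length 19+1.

aaaaaaabbaaabbb$abba

rank  rotation              last
    0  $babbbbaaaabbaaaaaaa  a
    1  a$babbbbaaaabbaaaaaa  a
    2  aa$babbbbaaaabbaaaaa  a
    3  aaa$babbbbaaaabbaaaa  a
    4  aaaa$babbbbaaaabbaaa  a
    5  aaaaa$babbbbaaaabbaa  a
    6  aaaaaa$babbbbaaaabba  a
    7  aaaaaaa$babbbbaaaabb  b
    8  aaaabbaaaaaaa$babbbb  b
    9  aaabbaaaaaaa$babbbba  a
   10  aabbaaaaaaa$babbbbaa  a
   11  abbaaaaaaa$babbbbaaa  a
   12  abbbbaaaabbaaaaaaa$b  b
   13  baaaaaaa$babbbbaaaab  b
   14  baaaabbaaaaaaa$babbb  b
   15  babbbbaaaabbaaaaaaa$  $
   16  bbaaaaaaa$babbbbaaaa  a
   17  bbaaaabbaaaaaaa$babb  b
   18  bbbaaaabbaaaaaaa$bab  b
   19  bbbbaaaabbaaaaaaa$ba  a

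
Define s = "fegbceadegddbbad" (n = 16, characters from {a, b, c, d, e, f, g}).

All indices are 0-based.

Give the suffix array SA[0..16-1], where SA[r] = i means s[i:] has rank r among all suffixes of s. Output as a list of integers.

rank | idx | suffix
   0 |  14 | ad
   1 |   6 | adegddbbad
   2 |  13 | bad
   3 |  12 | bbad
   4 |   3 | bceadegddbbad
   5 |   4 | ceadegddbbad
   6 |  15 | d
   7 |  11 | dbbad
   8 |  10 | ddbbad
   9 |   7 | degddbbad
  10 |   5 | eadegddbbad
  11 |   1 | egbceadegddbbad
  12 |   8 | egddbbad
  13 |   0 | fegbceadegddbbad
  14 |   2 | gbceadegddbbad
  15 |   9 | gddbbad

[14, 6, 13, 12, 3, 4, 15, 11, 10, 7, 5, 1, 8, 0, 2, 9]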